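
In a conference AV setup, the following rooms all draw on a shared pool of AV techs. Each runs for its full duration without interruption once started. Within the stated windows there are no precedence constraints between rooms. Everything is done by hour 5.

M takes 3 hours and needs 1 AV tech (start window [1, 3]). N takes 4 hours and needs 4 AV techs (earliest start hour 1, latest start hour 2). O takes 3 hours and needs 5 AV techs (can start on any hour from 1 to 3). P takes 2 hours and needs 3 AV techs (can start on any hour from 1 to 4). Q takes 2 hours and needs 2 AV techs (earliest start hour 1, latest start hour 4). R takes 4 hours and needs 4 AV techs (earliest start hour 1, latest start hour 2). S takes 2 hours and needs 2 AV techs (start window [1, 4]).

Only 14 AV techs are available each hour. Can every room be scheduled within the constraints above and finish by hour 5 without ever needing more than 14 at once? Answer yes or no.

The minimum achievable peak is 15; 14 < 15, so no feasible schedule stays within the cap.

no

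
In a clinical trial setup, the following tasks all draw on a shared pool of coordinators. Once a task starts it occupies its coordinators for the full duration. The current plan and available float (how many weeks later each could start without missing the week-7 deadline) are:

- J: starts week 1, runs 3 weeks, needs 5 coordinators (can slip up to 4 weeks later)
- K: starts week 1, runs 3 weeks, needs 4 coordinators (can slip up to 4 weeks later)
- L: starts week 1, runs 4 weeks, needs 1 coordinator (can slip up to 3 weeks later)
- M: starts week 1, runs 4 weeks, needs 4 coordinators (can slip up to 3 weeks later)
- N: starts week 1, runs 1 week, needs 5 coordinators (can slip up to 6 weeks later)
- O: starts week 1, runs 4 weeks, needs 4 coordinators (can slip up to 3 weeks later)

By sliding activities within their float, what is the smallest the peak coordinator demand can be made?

12

Early-start (J@1, K@1, L@1, M@1, N@1, O@1) gives peak 23: w1:23  w2:18  w3:18  w4:9  w5:0  w6:0  w7:0.
Shift K→5, M→2, O→4.
Schedule J@1, K@5, L@1, M@2, N@1, O@4: w1:11  w2:10  w3:10  w4:9  w5:12  w6:8  w7:8 — peak 12.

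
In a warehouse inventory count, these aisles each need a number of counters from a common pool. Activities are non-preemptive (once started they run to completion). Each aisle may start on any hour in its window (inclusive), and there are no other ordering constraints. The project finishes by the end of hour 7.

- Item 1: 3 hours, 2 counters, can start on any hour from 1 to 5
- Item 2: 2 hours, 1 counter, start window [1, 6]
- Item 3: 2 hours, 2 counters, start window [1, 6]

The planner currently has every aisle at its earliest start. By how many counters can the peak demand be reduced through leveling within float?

Early-start peak: h1:5  h2:5  h3:2  h4:0  h5:0  h6:0  h7:0 ⇒ 5.
Leveled (Item 1@1, Item 2@4, Item 3@6): h1:2  h2:2  h3:2  h4:1  h5:1  h6:2  h7:2 ⇒ 2.
Reduction 5 − 2 = 3.

3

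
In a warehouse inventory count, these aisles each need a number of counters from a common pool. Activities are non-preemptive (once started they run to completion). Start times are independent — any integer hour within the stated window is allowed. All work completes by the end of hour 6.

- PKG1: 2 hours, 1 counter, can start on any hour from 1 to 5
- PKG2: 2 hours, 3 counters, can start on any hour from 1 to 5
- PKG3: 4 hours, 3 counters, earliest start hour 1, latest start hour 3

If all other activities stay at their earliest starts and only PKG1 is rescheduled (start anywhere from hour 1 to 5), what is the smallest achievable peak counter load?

PKG1@1: h1:7  h2:7  h3:3  h4:3  h5:0  h6:0 → peak 7
PKG1@2: h1:6  h2:7  h3:4  h4:3  h5:0  h6:0 → peak 7
PKG1@3: h1:6  h2:6  h3:4  h4:4  h5:0  h6:0 → peak 6
PKG1@4: h1:6  h2:6  h3:3  h4:4  h5:1  h6:0 → peak 6
PKG1@5: h1:6  h2:6  h3:3  h4:3  h5:1  h6:1 → peak 6
Best is PKG1@3, peak 6.

6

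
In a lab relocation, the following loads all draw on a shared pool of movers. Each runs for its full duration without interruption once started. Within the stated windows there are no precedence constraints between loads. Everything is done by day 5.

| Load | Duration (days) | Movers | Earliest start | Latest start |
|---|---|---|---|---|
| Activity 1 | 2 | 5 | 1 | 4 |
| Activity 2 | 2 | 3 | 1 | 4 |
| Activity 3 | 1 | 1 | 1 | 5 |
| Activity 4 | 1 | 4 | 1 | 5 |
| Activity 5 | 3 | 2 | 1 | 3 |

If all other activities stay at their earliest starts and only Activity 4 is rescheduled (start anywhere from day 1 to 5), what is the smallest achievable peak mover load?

Activity 4@1: d1:15  d2:10  d3:2  d4:0  d5:0 → peak 15
Activity 4@2: d1:11  d2:14  d3:2  d4:0  d5:0 → peak 14
Activity 4@3: d1:11  d2:10  d3:6  d4:0  d5:0 → peak 11
Activity 4@4: d1:11  d2:10  d3:2  d4:4  d5:0 → peak 11
Activity 4@5: d1:11  d2:10  d3:2  d4:0  d5:4 → peak 11
Best is Activity 4@3, peak 11.

11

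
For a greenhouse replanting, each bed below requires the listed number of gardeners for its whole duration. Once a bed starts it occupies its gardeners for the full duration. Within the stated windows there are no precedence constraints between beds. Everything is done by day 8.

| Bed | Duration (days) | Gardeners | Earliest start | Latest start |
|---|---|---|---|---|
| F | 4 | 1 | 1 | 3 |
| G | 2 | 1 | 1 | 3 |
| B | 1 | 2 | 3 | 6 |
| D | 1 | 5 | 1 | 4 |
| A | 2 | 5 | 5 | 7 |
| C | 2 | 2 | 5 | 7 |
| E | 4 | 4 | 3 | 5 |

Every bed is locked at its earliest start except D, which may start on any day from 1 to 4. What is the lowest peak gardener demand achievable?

11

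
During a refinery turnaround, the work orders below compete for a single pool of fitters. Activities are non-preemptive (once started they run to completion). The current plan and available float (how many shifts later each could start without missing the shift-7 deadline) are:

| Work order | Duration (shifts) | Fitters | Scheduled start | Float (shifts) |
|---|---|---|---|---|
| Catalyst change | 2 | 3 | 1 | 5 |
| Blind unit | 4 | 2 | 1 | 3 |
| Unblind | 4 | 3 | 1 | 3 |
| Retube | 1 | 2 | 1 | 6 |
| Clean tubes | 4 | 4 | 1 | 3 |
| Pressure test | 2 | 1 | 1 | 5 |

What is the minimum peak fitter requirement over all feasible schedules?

9

Early-start (Catalyst change@1, Blind unit@1, Unblind@1, Retube@1, Clean tubes@1, Pressure test@1) gives peak 15: s1:15  s2:13  s3:9  s4:9  s5:0  s6:0  s7:0.
Shift Retube→3, Clean tubes→4.
Schedule Catalyst change@1, Blind unit@1, Unblind@1, Retube@3, Clean tubes@4, Pressure test@1: s1:9  s2:9  s3:7  s4:9  s5:4  s6:4  s7:4 — peak 9.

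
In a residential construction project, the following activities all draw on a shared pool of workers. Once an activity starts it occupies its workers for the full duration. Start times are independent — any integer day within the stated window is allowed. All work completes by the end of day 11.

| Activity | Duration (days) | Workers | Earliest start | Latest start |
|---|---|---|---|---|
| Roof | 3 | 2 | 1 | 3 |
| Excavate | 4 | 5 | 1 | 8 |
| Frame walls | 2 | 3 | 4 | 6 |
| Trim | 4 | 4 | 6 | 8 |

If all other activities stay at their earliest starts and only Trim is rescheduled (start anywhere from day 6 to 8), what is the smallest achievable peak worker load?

8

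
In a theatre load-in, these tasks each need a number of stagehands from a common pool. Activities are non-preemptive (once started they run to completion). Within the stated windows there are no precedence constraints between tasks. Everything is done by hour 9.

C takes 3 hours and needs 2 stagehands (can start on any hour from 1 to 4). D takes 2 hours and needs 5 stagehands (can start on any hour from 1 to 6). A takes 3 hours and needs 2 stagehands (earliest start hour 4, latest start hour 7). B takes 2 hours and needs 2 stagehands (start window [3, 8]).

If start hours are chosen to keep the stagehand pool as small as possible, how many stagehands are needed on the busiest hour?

Early-start (C@1, D@1, A@4, B@3) gives peak 7: h1:7  h2:7  h3:4  h4:4  h5:2  h6:2  h7:0  h8:0  h9:0.
Shift D→4, A→6, B→6.
Schedule C@1, D@4, A@6, B@6: h1:2  h2:2  h3:2  h4:5  h5:5  h6:4  h7:4  h8:2  h9:0 — peak 5.

5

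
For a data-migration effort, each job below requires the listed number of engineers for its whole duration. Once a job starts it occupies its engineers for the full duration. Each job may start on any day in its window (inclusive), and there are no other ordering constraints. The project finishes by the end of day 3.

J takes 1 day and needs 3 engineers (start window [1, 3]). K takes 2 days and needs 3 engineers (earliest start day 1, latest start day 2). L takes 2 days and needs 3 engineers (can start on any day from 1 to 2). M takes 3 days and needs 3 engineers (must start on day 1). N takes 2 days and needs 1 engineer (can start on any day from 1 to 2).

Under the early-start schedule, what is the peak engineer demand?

13

Early-start schedule: J@1, K@1, L@1, M@1, N@1.
Load per day: day 1: 13, day 2: 10, day 3: 3.
Peak is 13.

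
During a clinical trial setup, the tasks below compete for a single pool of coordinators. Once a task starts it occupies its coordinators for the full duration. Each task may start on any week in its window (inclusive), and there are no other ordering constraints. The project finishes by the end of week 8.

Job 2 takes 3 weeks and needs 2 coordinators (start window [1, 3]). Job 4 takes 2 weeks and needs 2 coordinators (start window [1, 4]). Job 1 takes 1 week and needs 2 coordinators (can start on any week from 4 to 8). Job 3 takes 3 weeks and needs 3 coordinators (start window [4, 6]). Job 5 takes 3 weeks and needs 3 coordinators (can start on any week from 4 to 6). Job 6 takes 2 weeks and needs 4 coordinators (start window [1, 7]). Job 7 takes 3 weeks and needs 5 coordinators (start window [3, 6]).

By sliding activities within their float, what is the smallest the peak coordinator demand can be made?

8

Early-start (Job 2@1, Job 4@1, Job 1@4, Job 3@4, Job 5@4, Job 6@1, Job 7@3) gives peak 13: w1:8  w2:8  w3:7  w4:13  w5:11  w6:6  w7:0  w8:0.
Shift Job 3→5, Job 5→6.
Schedule Job 2@1, Job 4@1, Job 1@4, Job 3@5, Job 5@6, Job 6@1, Job 7@3: w1:8  w2:8  w3:7  w4:7  w5:8  w6:6  w7:6  w8:3 — peak 8.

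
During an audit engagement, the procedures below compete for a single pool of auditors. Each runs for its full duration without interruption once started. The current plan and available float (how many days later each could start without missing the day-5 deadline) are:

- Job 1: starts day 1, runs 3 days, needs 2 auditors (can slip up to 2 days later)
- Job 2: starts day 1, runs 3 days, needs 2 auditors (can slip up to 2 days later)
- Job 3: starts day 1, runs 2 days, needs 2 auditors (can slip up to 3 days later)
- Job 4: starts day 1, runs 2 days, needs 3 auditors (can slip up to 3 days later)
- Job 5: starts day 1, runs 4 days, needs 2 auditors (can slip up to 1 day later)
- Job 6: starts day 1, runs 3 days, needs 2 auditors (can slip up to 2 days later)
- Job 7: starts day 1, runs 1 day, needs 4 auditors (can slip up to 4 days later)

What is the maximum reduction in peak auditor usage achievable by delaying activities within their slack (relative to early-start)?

Early-start peak: d1:17  d2:13  d3:8  d4:2  d5:0 ⇒ 17.
Leveled (Job 1@1, Job 2@1, Job 3@1, Job 4@4, Job 5@1, Job 6@3, Job 7@5): d1:8  d2:8  d3:8  d4:7  d5:9 ⇒ 9.
Reduction 17 − 9 = 8.

8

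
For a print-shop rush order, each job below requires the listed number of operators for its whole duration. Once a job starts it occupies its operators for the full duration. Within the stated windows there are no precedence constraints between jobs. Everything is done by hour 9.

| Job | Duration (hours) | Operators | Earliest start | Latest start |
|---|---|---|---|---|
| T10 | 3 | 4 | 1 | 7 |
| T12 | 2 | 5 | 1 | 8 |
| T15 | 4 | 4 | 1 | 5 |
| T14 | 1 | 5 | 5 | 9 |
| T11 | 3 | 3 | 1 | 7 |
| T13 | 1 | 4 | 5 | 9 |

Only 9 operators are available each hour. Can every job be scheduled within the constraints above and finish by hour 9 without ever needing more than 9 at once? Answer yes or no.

yes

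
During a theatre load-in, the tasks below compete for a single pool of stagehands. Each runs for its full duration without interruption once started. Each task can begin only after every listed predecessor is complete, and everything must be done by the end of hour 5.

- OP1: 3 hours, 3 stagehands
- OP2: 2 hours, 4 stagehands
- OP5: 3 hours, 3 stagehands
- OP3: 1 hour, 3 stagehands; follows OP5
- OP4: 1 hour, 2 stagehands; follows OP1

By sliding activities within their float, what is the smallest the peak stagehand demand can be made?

7

Early-start (OP1@1, OP2@1, OP5@1, OP3@4, OP4@4) gives peak 10: h1:10  h2:10  h3:6  h4:5  h5:0.
Shift OP2→4, OP4→5.
Schedule OP1@1, OP2@4, OP5@1, OP3@4, OP4@5: h1:6  h2:6  h3:6  h4:7  h5:6 — peak 7.
Total stagehand-hours = 31 over 5 hours ⇒ peak ≥ ⌈31/5⌉ = 7, so 7 is optimal.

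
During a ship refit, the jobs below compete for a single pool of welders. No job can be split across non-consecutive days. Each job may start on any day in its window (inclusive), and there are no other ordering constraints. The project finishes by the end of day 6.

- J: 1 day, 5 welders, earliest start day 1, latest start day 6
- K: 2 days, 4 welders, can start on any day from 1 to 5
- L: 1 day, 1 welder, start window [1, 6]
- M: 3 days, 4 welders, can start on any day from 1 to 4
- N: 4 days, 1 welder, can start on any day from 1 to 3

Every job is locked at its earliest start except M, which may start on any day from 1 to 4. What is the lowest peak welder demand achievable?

M@1: d1:15  d2:9  d3:5  d4:1  d5:0  d6:0 → peak 15
M@2: d1:11  d2:9  d3:5  d4:5  d5:0  d6:0 → peak 11
M@3: d1:11  d2:5  d3:5  d4:5  d5:4  d6:0 → peak 11
M@4: d1:11  d2:5  d3:1  d4:5  d5:4  d6:4 → peak 11
Best is M@2, peak 11.

11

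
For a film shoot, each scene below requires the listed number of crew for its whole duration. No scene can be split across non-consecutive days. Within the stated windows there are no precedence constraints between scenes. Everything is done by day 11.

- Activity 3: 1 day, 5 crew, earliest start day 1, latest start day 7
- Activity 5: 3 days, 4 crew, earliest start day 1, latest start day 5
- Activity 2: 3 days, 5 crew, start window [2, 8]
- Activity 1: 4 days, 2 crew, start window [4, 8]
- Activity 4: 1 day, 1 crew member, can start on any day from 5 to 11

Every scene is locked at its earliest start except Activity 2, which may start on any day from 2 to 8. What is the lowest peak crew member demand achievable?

9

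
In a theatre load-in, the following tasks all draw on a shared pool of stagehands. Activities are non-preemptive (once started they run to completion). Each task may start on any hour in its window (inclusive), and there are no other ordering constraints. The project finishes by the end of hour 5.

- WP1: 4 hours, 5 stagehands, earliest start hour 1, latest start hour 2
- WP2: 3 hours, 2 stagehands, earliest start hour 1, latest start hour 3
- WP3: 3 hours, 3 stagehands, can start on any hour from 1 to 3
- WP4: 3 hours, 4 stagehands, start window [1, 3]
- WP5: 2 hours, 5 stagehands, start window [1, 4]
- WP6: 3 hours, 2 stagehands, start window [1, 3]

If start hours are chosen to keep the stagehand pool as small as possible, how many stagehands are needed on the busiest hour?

Early-start (WP1@1, WP2@1, WP3@1, WP4@1, WP5@1, WP6@1) gives peak 21: h1:21  h2:21  h3:16  h4:5  h5:0.
Shift WP5→4.
Schedule WP1@1, WP2@1, WP3@1, WP4@1, WP5@4, WP6@1: h1:16  h2:16  h3:16  h4:10  h5:5 — peak 16.

16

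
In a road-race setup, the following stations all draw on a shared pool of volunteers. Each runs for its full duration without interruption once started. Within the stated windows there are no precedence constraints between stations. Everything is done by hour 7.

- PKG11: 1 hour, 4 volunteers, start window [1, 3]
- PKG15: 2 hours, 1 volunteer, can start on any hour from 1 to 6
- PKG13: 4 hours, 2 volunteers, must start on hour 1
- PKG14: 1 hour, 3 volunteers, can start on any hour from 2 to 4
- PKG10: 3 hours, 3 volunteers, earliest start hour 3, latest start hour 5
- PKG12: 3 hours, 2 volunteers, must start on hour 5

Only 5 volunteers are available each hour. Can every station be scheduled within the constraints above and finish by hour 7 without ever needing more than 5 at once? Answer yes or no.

The minimum achievable peak is 6; 5 < 6, so no feasible schedule stays within the cap.

no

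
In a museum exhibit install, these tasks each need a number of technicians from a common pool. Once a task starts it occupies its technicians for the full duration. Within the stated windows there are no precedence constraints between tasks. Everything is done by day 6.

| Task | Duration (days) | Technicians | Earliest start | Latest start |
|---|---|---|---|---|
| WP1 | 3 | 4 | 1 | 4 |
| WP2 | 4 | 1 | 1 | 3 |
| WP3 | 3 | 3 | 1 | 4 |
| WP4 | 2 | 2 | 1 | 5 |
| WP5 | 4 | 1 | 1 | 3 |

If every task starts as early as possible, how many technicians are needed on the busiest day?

Early-start schedule: WP1@1, WP2@1, WP3@1, WP4@1, WP5@1.
Load per day: day 1: 11, day 2: 11, day 3: 9, day 4: 2, day 5: 0, day 6: 0.
Peak is 11.

11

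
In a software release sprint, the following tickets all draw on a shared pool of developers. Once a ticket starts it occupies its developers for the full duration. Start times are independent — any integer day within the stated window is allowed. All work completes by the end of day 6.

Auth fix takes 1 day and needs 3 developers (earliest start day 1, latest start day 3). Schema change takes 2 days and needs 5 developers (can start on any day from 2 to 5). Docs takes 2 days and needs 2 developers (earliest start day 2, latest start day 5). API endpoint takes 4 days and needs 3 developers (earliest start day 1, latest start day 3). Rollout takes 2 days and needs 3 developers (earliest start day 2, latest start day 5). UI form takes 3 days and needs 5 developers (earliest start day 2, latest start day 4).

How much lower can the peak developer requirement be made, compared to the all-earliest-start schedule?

Early-start peak: d1:6  d2:18  d3:18  d4:8  d5:0  d6:0 ⇒ 18.
Leveled (Auth fix@1, Schema change@2, Docs@2, API endpoint@1, Rollout@5, UI form@4): d1:6  d2:10  d3:10  d4:8  d5:8  d6:8 ⇒ 10.
Reduction 18 − 10 = 8.

8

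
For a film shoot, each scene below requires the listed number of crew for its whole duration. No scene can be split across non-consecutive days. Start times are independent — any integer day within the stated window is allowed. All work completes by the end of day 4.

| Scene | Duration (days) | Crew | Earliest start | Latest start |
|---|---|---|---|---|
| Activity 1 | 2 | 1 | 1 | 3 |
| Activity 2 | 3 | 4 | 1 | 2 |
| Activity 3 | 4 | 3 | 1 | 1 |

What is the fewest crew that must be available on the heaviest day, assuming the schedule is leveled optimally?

8

Schedule Activity 1@1, Activity 2@1, Activity 3@1: d1:8  d2:8  d3:7  d4:3 — peak 8.
No arrangement of the 6 feasible schedules does better.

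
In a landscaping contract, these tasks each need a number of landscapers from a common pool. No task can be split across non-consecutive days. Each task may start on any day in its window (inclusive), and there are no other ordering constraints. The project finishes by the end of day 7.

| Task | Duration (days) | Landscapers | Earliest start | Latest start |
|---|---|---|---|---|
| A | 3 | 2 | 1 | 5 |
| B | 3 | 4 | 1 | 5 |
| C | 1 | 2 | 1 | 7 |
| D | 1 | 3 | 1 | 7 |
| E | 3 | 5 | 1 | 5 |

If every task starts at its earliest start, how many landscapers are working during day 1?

16

At early start, day 1 has: A, B, C, D, E.
Demand: 2 + 4 + 2 + 3 + 5 = 16.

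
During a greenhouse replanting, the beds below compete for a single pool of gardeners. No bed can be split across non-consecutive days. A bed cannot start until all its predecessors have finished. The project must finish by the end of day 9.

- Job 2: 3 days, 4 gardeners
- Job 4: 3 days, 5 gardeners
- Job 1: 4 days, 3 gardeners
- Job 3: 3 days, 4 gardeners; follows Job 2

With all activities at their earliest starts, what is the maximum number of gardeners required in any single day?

12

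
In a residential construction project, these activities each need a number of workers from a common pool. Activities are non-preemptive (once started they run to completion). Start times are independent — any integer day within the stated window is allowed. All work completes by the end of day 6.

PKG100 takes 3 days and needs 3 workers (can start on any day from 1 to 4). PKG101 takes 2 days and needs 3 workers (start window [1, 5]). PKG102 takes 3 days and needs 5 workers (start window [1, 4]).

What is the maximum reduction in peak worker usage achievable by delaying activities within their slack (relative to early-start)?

Early-start peak: d1:11  d2:11  d3:8  d4:0  d5:0  d6:0 ⇒ 11.
Leveled (PKG100@1, PKG101@1, PKG102@4): d1:6  d2:6  d3:3  d4:5  d5:5  d6:5 ⇒ 6.
Reduction 11 − 6 = 5.

5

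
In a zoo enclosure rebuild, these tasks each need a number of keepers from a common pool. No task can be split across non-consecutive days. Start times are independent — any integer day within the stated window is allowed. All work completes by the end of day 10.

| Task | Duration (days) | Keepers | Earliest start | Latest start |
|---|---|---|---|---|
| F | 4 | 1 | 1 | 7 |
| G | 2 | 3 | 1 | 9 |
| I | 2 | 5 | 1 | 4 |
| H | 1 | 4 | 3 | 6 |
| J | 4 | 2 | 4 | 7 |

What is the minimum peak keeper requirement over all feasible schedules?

5

Early-start (F@1, G@1, I@1, H@3, J@4) gives peak 9: d1:9  d2:9  d3:5  d4:3  d5:2  d6:2  d7:2  d8:0  d9:0  d10:0.
Shift F→3, G→3, H→5, J→6.
Schedule F@3, G@3, I@1, H@5, J@6: d1:5  d2:5  d3:4  d4:4  d5:5  d6:3  d7:2  d8:2  d9:2  d10:0 — peak 5.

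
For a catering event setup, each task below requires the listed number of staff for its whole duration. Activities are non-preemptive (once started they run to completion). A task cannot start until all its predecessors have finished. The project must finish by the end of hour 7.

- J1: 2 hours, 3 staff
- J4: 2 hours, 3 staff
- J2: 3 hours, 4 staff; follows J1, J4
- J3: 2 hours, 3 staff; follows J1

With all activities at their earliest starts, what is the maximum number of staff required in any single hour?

7

Early-start schedule: J1@1, J4@1, J2@3, J3@3.
Load per hour: hour 1: 6, hour 2: 6, hour 3: 7, hour 4: 7, hour 5: 4, hour 6: 0, hour 7: 0.
Peak is 7.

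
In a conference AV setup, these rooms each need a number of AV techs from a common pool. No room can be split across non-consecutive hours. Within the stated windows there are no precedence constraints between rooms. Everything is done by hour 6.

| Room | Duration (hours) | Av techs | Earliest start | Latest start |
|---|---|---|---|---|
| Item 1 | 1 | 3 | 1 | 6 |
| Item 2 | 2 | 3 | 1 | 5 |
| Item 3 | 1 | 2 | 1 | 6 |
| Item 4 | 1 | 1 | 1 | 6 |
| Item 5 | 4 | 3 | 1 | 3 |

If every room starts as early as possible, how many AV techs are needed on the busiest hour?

Early-start schedule: Item 1@1, Item 2@1, Item 3@1, Item 4@1, Item 5@1.
Load per hour: hour 1: 12, hour 2: 6, hour 3: 3, hour 4: 3, hour 5: 0, hour 6: 0.
Peak is 12.

12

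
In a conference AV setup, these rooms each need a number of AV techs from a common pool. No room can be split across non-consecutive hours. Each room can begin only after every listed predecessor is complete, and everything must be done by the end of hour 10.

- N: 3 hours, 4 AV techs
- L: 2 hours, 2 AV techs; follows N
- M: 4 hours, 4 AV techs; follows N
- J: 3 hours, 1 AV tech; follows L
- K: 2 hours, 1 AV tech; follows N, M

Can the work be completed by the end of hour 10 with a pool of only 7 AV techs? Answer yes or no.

Schedule N@1, L@4, M@4, J@6, K@8: h1:4  h2:4  h3:4  h4:6  h5:6  h6:5  h7:5  h8:2  h9:1  h10:0 — peak 6 ≤ 7.

yes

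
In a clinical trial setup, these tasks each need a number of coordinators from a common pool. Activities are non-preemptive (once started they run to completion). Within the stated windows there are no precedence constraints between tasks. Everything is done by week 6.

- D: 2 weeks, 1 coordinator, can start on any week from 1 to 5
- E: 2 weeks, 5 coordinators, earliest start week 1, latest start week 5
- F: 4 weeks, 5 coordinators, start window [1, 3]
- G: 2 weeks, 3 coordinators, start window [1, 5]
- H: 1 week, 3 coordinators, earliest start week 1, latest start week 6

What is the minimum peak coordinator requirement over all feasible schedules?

8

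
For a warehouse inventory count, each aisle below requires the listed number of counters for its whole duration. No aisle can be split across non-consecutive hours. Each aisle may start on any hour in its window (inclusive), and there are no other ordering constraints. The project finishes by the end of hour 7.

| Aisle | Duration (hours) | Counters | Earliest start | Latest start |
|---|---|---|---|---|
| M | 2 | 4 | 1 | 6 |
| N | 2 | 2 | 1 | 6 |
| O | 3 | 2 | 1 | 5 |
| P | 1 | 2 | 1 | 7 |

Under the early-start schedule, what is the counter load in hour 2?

At early start, hour 2 has: M, N, O.
Demand: 4 + 2 + 2 = 8.

8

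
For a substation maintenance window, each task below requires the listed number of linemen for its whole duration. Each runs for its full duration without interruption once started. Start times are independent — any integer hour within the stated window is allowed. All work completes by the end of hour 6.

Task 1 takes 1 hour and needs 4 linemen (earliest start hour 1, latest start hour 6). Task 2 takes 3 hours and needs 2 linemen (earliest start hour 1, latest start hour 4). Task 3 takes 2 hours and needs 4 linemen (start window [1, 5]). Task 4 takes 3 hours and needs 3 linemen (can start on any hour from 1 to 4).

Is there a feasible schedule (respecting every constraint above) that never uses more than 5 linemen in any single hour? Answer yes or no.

yes

Schedule Task 1@1, Task 2@2, Task 3@5, Task 4@2: h1:4  h2:5  h3:5  h4:5  h5:4  h6:4 — peak 5 ≤ 5.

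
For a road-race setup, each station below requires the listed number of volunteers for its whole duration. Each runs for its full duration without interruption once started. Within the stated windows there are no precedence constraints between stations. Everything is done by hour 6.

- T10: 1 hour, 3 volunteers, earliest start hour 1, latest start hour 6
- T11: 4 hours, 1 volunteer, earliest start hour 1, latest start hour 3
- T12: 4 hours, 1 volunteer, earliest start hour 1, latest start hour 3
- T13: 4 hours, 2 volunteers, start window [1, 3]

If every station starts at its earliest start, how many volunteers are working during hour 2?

At early start, hour 2 has: T11, T12, T13.
Demand: 1 + 1 + 2 = 4.

4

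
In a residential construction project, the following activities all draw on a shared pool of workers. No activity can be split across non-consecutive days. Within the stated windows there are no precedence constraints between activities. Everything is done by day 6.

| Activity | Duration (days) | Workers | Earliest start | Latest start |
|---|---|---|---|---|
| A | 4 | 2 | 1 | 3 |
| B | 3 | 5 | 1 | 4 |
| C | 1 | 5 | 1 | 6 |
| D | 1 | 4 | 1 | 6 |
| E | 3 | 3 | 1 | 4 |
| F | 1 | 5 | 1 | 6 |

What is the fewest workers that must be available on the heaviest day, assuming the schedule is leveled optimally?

9

Early-start (A@1, B@1, C@1, D@1, E@1, F@1) gives peak 24: d1:24  d2:10  d3:10  d4:2  d5:0  d6:0.
Shift C→5, D→4, E→4, F→6.
Schedule A@1, B@1, C@5, D@4, E@4, F@6: d1:7  d2:7  d3:7  d4:9  d5:8  d6:8 — peak 9.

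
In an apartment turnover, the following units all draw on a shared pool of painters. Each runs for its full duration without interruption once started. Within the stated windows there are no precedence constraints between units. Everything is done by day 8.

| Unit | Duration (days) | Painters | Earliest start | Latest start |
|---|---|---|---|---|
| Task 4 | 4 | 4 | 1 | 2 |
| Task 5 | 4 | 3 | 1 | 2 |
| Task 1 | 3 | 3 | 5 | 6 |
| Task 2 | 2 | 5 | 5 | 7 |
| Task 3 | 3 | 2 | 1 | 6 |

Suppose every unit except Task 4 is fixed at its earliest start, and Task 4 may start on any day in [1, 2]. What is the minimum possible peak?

9

Task 4@1: d1:9  d2:9  d3:9  d4:7  d5:8  d6:8  d7:3  d8:0 → peak 9
Task 4@2: d1:5  d2:9  d3:9  d4:7  d5:12  d6:8  d7:3  d8:0 → peak 12
Best is Task 4@1, peak 9.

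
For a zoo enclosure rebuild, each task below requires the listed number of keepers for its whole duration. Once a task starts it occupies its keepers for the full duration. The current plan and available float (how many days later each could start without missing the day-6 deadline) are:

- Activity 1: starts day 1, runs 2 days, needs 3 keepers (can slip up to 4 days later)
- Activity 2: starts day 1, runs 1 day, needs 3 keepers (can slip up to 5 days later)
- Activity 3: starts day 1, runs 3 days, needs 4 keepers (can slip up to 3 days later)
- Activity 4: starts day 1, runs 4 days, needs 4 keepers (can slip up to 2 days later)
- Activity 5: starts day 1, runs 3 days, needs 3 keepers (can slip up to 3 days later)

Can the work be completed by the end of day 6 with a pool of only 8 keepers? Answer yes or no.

The minimum achievable peak is 9; 8 < 9, so no feasible schedule stays within the cap.

no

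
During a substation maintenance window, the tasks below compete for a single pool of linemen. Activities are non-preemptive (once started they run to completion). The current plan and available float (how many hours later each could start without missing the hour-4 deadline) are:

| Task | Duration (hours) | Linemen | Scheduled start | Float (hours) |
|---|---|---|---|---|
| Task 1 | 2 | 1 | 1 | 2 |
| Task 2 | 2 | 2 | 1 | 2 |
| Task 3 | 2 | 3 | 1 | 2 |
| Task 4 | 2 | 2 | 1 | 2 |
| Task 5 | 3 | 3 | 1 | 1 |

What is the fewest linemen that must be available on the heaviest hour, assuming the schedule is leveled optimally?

Early-start (Task 1@1, Task 2@1, Task 3@1, Task 4@1, Task 5@1) gives peak 11: h1:11  h2:11  h3:3  h4:0.
Shift Task 2→3, Task 4→3.
Schedule Task 1@1, Task 2@3, Task 3@1, Task 4@3, Task 5@1: h1:7  h2:7  h3:7  h4:4 — peak 7.
Total lineman-hours = 25 over 4 hours ⇒ peak ≥ ⌈25/4⌉ = 7, so 7 is optimal.

7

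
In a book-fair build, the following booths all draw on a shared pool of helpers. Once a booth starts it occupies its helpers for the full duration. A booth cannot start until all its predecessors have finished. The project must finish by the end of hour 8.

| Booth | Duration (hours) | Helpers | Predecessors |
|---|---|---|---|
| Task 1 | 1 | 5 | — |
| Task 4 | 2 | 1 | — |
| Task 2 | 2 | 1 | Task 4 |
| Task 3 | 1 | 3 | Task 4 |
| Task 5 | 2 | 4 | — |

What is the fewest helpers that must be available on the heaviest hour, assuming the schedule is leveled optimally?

5

Early-start (Task 1@1, Task 4@1, Task 2@3, Task 3@3, Task 5@1) gives peak 10: h1:10  h2:5  h3:4  h4:1  h5:0  h6:0  h7:0  h8:0.
Shift Task 4→2, Task 2→4, Task 3→4, Task 5→2.
Schedule Task 1@1, Task 4@2, Task 2@4, Task 3@4, Task 5@2: h1:5  h2:5  h3:5  h4:4  h5:1  h6:0  h7:0  h8:0 — peak 5.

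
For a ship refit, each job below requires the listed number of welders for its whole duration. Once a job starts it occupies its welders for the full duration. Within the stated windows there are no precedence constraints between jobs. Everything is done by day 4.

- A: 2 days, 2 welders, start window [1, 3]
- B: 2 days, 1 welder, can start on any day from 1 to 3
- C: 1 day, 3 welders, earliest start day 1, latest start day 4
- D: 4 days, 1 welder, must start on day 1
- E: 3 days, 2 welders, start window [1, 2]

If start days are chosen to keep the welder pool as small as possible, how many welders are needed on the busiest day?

5

Early-start (A@1, B@1, C@1, D@1, E@1) gives peak 9: d1:9  d2:6  d3:3  d4:1.
Shift B→3, C→4.
Schedule A@1, B@3, C@4, D@1, E@1: d1:5  d2:5  d3:4  d4:5 — peak 5.
Total welder-days = 19 over 4 days ⇒ peak ≥ ⌈19/4⌉ = 5, so 5 is optimal.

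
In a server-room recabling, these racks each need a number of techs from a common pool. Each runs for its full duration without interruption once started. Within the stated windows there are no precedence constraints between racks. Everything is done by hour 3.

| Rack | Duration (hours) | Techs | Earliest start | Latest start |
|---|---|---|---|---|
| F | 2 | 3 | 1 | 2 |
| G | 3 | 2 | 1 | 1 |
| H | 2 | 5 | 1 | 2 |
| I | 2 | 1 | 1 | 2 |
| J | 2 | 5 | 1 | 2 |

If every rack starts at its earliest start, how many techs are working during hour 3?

At early start, hour 3 has: G.
Demand: 2 = 2.

2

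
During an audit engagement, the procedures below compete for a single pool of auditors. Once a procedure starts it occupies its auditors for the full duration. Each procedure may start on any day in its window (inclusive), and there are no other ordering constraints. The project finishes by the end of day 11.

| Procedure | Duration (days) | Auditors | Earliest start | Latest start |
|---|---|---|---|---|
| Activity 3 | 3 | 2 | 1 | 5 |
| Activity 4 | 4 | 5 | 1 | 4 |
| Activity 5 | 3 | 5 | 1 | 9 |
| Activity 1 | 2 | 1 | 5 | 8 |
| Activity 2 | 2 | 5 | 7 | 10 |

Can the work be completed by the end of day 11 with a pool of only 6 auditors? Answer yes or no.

The minimum achievable peak is 7; 6 < 7, so no feasible schedule stays within the cap.

no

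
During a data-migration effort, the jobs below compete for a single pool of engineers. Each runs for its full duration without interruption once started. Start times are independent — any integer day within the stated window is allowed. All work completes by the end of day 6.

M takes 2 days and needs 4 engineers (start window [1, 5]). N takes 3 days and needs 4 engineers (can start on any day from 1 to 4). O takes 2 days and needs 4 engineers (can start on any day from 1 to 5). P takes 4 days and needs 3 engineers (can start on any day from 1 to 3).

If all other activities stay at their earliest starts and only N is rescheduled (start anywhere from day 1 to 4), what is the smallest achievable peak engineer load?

N@1: d1:15  d2:15  d3:7  d4:3  d5:0  d6:0 → peak 15
N@2: d1:11  d2:15  d3:7  d4:7  d5:0  d6:0 → peak 15
N@3: d1:11  d2:11  d3:7  d4:7  d5:4  d6:0 → peak 11
N@4: d1:11  d2:11  d3:3  d4:7  d5:4  d6:4 → peak 11
Best is N@3, peak 11.

11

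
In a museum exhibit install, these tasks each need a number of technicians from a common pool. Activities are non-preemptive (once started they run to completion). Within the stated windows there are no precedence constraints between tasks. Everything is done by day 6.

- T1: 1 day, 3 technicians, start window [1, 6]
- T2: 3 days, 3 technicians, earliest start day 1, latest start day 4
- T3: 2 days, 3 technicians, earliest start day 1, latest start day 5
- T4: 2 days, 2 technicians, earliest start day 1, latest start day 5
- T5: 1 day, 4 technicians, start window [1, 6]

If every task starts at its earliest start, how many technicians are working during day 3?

3

At early start, day 3 has: T2.
Demand: 3 = 3.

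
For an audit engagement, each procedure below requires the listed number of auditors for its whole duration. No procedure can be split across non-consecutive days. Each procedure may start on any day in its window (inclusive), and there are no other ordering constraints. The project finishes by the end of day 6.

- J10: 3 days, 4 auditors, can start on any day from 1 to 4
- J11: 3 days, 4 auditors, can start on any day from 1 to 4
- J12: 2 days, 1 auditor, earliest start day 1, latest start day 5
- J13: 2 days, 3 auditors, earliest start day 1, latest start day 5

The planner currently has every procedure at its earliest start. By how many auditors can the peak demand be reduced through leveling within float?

Early-start peak: d1:12  d2:12  d3:8  d4:0  d5:0  d6:0 ⇒ 12.
Leveled (J10@1, J11@4, J12@1, J13@3): d1:5  d2:5  d3:7  d4:7  d5:4  d6:4 ⇒ 7.
Reduction 12 − 7 = 5.

5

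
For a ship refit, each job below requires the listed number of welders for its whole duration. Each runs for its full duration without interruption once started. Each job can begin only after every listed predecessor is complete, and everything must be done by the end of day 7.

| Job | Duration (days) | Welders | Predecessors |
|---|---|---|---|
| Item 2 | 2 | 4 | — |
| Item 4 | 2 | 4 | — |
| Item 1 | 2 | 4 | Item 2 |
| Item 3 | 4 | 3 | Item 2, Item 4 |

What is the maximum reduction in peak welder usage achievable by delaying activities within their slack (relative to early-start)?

Early-start peak: d1:8  d2:8  d3:7  d4:7  d5:3  d6:3  d7:0 ⇒ 8.
Leveled (Item 2@1, Item 4@1, Item 1@3, Item 3@3): d1:8  d2:8  d3:7  d4:7  d5:3  d6:3  d7:0 ⇒ 8.
Reduction 8 − 8 = 0.

0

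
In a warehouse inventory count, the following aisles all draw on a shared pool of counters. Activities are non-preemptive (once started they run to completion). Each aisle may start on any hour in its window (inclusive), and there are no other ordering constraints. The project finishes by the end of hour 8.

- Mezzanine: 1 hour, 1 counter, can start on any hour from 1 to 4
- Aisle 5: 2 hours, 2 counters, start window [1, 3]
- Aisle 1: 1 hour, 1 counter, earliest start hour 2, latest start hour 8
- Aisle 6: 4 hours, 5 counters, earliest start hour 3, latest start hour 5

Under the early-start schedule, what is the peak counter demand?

5

Early-start schedule: Mezzanine@1, Aisle 5@1, Aisle 1@2, Aisle 6@3.
Load per hour: hour 1: 3, hour 2: 3, hour 3: 5, hour 4: 5, hour 5: 5, hour 6: 5, hour 7: 0, hour 8: 0.
Peak is 5.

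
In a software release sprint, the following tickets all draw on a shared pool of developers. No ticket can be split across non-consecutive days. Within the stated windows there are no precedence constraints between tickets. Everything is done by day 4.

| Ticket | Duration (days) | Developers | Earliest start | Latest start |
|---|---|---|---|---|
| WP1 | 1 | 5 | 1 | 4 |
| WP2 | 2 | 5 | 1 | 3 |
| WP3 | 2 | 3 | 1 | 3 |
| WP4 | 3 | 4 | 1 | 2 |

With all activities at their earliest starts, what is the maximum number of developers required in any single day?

Early-start schedule: WP1@1, WP2@1, WP3@1, WP4@1.
Load per day: day 1: 17, day 2: 12, day 3: 4, day 4: 0.
Peak is 17.

17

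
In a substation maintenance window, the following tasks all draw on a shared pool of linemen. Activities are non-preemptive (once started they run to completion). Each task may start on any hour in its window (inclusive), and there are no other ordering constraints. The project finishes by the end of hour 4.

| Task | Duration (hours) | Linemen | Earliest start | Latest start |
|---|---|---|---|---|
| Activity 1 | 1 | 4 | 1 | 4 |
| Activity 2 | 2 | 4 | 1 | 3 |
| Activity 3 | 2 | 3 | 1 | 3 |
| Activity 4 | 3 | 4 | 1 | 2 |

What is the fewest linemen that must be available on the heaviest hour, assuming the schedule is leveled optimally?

Early-start (Activity 1@1, Activity 2@1, Activity 3@1, Activity 4@1) gives peak 15: h1:15  h2:11  h3:4  h4:0.
Shift Activity 3→3, Activity 4→2.
Schedule Activity 1@1, Activity 2@1, Activity 3@3, Activity 4@2: h1:8  h2:8  h3:7  h4:7 — peak 8.
Total lineman-hours = 30 over 4 hours ⇒ peak ≥ ⌈30/4⌉ = 8, so 8 is optimal.

8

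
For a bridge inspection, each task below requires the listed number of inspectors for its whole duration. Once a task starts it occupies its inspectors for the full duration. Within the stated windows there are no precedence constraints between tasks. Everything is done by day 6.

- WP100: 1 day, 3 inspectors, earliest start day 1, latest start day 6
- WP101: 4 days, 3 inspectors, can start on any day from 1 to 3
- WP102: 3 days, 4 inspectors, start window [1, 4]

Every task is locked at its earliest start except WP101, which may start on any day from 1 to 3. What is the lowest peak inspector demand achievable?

7

WP101@1: d1:10  d2:7  d3:7  d4:3  d5:0  d6:0 → peak 10
WP101@2: d1:7  d2:7  d3:7  d4:3  d5:3  d6:0 → peak 7
WP101@3: d1:7  d2:4  d3:7  d4:3  d5:3  d6:3 → peak 7
Best is WP101@2, peak 7.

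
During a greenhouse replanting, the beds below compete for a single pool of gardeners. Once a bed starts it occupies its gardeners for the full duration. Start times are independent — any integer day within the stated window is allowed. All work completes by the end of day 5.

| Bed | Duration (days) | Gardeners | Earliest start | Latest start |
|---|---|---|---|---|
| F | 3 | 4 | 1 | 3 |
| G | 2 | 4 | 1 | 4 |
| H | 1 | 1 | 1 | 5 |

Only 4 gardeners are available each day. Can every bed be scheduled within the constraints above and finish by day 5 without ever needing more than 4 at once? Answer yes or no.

Total gardener-days = 21; over 5 days the average is 21/5 > 4, so some day must exceed 4.

no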